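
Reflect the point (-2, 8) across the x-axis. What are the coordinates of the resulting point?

Reflection across x-axis: (-2, 8) → (-2, -8)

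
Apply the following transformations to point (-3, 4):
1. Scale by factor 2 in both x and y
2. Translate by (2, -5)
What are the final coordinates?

Step 1: Scale (-3, 4) by 2 → (-6, 8)
Step 2: Translate by (2, -5) → (-4, 3)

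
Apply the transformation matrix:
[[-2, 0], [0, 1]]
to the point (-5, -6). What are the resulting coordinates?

Matrix multiplication:
[[-2, 0], [0, 1]] × [-5, -6]ᵀ
= [(-2)(-5) + (0)(-6), (0)(-5) + (1)(-6)]ᵀ
= [10, -6]ᵀ
Result: (10, -6)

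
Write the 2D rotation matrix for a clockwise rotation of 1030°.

Rotation matrix formula: [[cos θ, -sin θ], [sin θ, cos θ]]
A clockwise rotation by 1030° is equivalent to a counterclockwise rotation by -1030°.
For θ = -1030°:
cos(-1030°) = 0.6428
sin(-1030°) = 0.7660
Result: [[0.6428, -0.7660], [0.7660, 0.6428]]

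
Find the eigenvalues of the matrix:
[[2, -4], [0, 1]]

Characteristic equation: det(A - λI) = 0
λ² - (trace)λ + (det) = 0
trace = 2 + 1 = 3, det = (2)(1) - (-4)(0) = 2
λ² - (3)λ + (2) = 0
λ = (3 ± √((3)² - 4·(2))) / 2 = (3 ± √1) / 2
Solving: λ = 1, 2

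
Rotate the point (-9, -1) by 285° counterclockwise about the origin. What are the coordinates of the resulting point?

Rotation matrix for 285°: [[cos 285°, -sin 285°], [sin 285°, cos 285°]] ≈ [[0.258819, 0.965926], [-0.965926, 0.258819]]
[[0.258819, 0.965926], [-0.965926, 0.258819]] × [-9, -1]ᵀ ≈ [-3.2953, 8.4345]ᵀ
Result: (-3.2953, 8.4345)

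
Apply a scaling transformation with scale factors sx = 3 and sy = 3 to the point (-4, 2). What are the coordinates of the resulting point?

Scaling matrix:
[[3, 0], [0, 3]]
Result: (-4 × 3, 2 × 3) = (-12, 6)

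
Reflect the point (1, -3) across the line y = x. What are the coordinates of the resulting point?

Reflection across line y = x: (1, -3) → (-3, 1)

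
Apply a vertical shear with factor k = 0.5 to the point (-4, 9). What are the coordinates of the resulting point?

Shear matrix for vertical shear with factor k = 0.5:
[[1, 0], [0.50, 1]]
Result: (-4, 9) → (-4, 7)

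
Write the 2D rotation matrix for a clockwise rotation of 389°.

Rotation matrix formula: [[cos θ, -sin θ], [sin θ, cos θ]]
A clockwise rotation by 389° is equivalent to a counterclockwise rotation by -389°.
For θ = -389°:
cos(-389°) = 0.8746
sin(-389°) = -0.4848
Result: [[0.8746, 0.4848], [-0.4848, 0.8746]]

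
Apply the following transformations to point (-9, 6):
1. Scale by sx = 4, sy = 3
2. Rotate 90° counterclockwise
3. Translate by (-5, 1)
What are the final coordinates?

Step 1: Scale → (-36, 18)
Step 2: Rotate 90° → (-18, -36)
Step 3: Translate → (-23, -35)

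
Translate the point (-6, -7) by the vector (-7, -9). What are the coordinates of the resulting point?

Translation by (-7, -9) (homogeneous matrix [[1, 0, -7], [0, 1, -9], [0, 0, 1]]):
x' = -6 + -7 = -13
y' = -7 + -9 = -16
Result: (-13, -16)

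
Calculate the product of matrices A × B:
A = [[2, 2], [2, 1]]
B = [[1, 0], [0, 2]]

Matrix multiplication:
C[0][0] = 2×1 + 2×0 = 2
C[0][1] = 2×0 + 2×2 = 4
C[1][0] = 2×1 + 1×0 = 2
C[1][1] = 2×0 + 1×2 = 2
Result: [[2, 4], [2, 2]]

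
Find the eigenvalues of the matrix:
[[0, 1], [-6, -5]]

Characteristic equation: det(A - λI) = 0
λ² - (trace)λ + (det) = 0
trace = 0 + -5 = -5, det = (0)(-5) - (1)(-6) = 6
λ² - (-5)λ + (6) = 0
λ = (-5 ± √((-5)² - 4·(6))) / 2 = (-5 ± √1) / 2
Solving: λ = -3, -2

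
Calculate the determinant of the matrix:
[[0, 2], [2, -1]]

For a 2×2 matrix [[a, b], [c, d]], det = ad - bc
det = (0)(-1) - (2)(2) = 0 - 4 = -4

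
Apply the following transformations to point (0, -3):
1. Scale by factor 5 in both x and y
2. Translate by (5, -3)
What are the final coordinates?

Step 1: Scale (0, -3) by 5 → (0, -15)
Step 2: Translate by (5, -3) → (5, -18)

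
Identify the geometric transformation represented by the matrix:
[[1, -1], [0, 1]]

This matrix represents: horizontal shear with factor -1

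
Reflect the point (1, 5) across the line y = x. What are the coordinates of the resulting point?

Reflection across line y = x: (1, 5) → (5, 1)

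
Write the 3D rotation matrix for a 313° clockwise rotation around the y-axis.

Rotation matrix for clockwise 313° around y-axis:
A clockwise rotation by 313° is a counterclockwise rotation by -313°.
cos(-313°) = 0.6820, sin(-313°) = 0.7314
Result: [[0.6820, 0, 0.7314], [0, 1, 0], [-0.7314, 0, 0.6820]]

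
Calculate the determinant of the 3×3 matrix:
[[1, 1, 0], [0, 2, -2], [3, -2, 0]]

Expansion along first row:
det = 1·det([[2,-2],[-2,0]]) - 1·det([[0,-2],[3,0]]) + 0·det([[0,2],[3,-2]])
    = 1·(2·0 - -2·-2) - 1·(0·0 - -2·3) + 0·(0·-2 - 2·3)
    = 1·-4 - 1·6 + 0·-6
    = -4 + -6 + 0 = -10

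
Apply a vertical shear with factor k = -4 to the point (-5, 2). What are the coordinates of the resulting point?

Shear matrix for vertical shear with factor k = -4:
[[1, 0], [-4, 1]]
Result: (-5, 2) → (-5, 22)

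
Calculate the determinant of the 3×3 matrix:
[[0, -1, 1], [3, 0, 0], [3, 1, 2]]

Expansion along first row:
det = 0·det([[0,0],[1,2]]) - -1·det([[3,0],[3,2]]) + 1·det([[3,0],[3,1]])
    = 0·(0·2 - 0·1) - -1·(3·2 - 0·3) + 1·(3·1 - 0·3)
    = 0·0 - -1·6 + 1·3
    = 0 + 6 + 3 = 9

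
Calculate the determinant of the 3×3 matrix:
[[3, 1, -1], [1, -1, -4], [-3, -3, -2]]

Expansion along first row:
det = 3·det([[-1,-4],[-3,-2]]) - 1·det([[1,-4],[-3,-2]]) + -1·det([[1,-1],[-3,-3]])
    = 3·(-1·-2 - -4·-3) - 1·(1·-2 - -4·-3) + -1·(1·-3 - -1·-3)
    = 3·-10 - 1·-14 + -1·-6
    = -30 + 14 + 6 = -10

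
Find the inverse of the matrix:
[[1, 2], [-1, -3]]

For [[a,b],[c,d]], inverse = (1/det)·[[d,-b],[-c,a]]
det = (1)(-3) - (2)(-1) = -3 - -2 = -1
Inverse = (1/-1)·[[-3, -2], [1, 1]]
= [[3, 2], [-1, -1]]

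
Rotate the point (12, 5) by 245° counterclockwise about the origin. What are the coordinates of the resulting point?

Rotation matrix for 245°: [[cos 245°, -sin 245°], [sin 245°, cos 245°]] ≈ [[-0.422618, 0.906308], [-0.906308, -0.422618]]
[[-0.422618, 0.906308], [-0.906308, -0.422618]] × [12, 5]ᵀ ≈ [-0.5399, -12.9888]ᵀ
Result: (-0.5399, -12.9888)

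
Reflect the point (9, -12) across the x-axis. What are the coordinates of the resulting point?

Reflection across x-axis: (9, -12) → (9, 12)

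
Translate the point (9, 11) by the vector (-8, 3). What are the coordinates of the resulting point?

Translation by (-8, 3) (homogeneous matrix [[1, 0, -8], [0, 1, 3], [0, 0, 1]]):
x' = 9 + -8 = 1
y' = 11 + 3 = 14
Result: (1, 14)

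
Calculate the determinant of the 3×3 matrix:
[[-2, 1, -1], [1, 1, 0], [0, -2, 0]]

Expansion along first row:
det = -2·det([[1,0],[-2,0]]) - 1·det([[1,0],[0,0]]) + -1·det([[1,1],[0,-2]])
    = -2·(1·0 - 0·-2) - 1·(1·0 - 0·0) + -1·(1·-2 - 1·0)
    = -2·0 - 1·0 + -1·-2
    = 0 + 0 + 2 = 2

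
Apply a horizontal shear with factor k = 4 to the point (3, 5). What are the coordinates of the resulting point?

Shear matrix for horizontal shear with factor k = 4:
[[1, 4], [0, 1]]
Result: (3, 5) → (23, 5)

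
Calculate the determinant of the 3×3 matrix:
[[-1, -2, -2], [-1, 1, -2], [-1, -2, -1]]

Expansion along first row:
det = -1·det([[1,-2],[-2,-1]]) - -2·det([[-1,-2],[-1,-1]]) + -2·det([[-1,1],[-1,-2]])
    = -1·(1·-1 - -2·-2) - -2·(-1·-1 - -2·-1) + -2·(-1·-2 - 1·-1)
    = -1·-5 - -2·-1 + -2·3
    = 5 + -2 + -6 = -3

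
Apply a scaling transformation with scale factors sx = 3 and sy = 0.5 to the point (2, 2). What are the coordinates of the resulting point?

Scaling matrix:
[[3, 0], [0, 0.50]]
Result: (2 × 3, 2 × 0.5) = (6, 1)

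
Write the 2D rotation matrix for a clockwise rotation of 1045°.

Rotation matrix formula: [[cos θ, -sin θ], [sin θ, cos θ]]
A clockwise rotation by 1045° is equivalent to a counterclockwise rotation by -1045°.
For θ = -1045°:
cos(-1045°) = 0.8192
sin(-1045°) = 0.5736
Result: [[0.8192, -0.5736], [0.5736, 0.8192]]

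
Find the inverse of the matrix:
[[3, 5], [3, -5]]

For [[a,b],[c,d]], inverse = (1/det)·[[d,-b],[-c,a]]
det = (3)(-5) - (5)(3) = -15 - 15 = -30
Inverse = (1/-30)·[[-5, -5], [-3, 3]]
= [[1/6, 1/6], [1/10, -1/10]]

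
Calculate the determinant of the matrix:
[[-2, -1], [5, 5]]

For a 2×2 matrix [[a, b], [c, d]], det = ad - bc
det = (-2)(5) - (-1)(5) = -10 - -5 = -5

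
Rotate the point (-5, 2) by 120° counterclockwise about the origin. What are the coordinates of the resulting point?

Rotation matrix for 120°: [[cos 120°, -sin 120°], [sin 120°, cos 120°]] ≈ [[-0.500000, -0.866025], [0.866025, -0.500000]]
[[-0.500000, -0.866025], [0.866025, -0.500000]] × [-5, 2]ᵀ ≈ [0.7679, -5.3301]ᵀ
Result: (0.7679, -5.3301)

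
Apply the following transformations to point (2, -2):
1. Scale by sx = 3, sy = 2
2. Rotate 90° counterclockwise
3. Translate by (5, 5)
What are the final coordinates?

Step 1: Scale → (6, -4)
Step 2: Rotate 90° → (4, 6)
Step 3: Translate → (9, 11)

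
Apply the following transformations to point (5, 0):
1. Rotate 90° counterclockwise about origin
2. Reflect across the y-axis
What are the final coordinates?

Step 1: Rotate 90° → (0, 5)
Step 2: Reflect across y-axis → (0, 5)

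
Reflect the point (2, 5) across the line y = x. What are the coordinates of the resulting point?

Reflection across line y = x: (2, 5) → (5, 2)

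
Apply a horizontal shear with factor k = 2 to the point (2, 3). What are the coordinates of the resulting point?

Shear matrix for horizontal shear with factor k = 2:
[[1, 2], [0, 1]]
Result: (2, 3) → (8, 3)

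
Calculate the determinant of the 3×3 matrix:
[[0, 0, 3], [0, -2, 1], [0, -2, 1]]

Expansion along first row:
det = 0·det([[-2,1],[-2,1]]) - 0·det([[0,1],[0,1]]) + 3·det([[0,-2],[0,-2]])
    = 0·(-2·1 - 1·-2) - 0·(0·1 - 1·0) + 3·(0·-2 - -2·0)
    = 0·0 - 0·0 + 3·0
    = 0 + 0 + 0 = 0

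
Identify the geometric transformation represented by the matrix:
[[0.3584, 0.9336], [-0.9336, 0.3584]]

This matrix represents: rotation by 291° counterclockwise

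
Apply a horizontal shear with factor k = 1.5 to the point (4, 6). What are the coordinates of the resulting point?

Shear matrix for horizontal shear with factor k = 1.5:
[[1, 1.50], [0, 1]]
Result: (4, 6) → (13, 6)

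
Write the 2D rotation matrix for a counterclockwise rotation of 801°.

Rotation matrix formula: [[cos θ, -sin θ], [sin θ, cos θ]]
For θ = 801°:
cos(801°) = 0.1564
sin(801°) = 0.9877
Result: [[0.1564, -0.9877], [0.9877, 0.1564]]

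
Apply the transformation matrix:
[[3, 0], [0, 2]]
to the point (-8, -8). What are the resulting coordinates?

Matrix multiplication:
[[3, 0], [0, 2]] × [-8, -8]ᵀ
= [(3)(-8) + (0)(-8), (0)(-8) + (2)(-8)]ᵀ
= [-24, -16]ᵀ
Result: (-24, -16)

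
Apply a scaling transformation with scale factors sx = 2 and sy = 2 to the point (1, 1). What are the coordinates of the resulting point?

Scaling matrix:
[[2, 0], [0, 2]]
Result: (1 × 2, 1 × 2) = (2, 2)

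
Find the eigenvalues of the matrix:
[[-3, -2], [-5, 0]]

Characteristic equation: det(A - λI) = 0
λ² - (trace)λ + (det) = 0
trace = -3 + 0 = -3, det = (-3)(0) - (-2)(-5) = -10
λ² - (-3)λ + (-10) = 0
λ = (-3 ± √((-3)² - 4·(-10))) / 2 = (-3 ± √49) / 2
Solving: λ = -5, 2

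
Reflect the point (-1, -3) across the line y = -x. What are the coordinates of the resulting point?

Reflection across line y = -x: (-1, -3) → (3, 1)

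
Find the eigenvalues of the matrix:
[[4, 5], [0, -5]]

Characteristic equation: det(A - λI) = 0
λ² - (trace)λ + (det) = 0
trace = 4 + -5 = -1, det = (4)(-5) - (5)(0) = -20
λ² - (-1)λ + (-20) = 0
λ = (-1 ± √((-1)² - 4·(-20))) / 2 = (-1 ± √81) / 2
Solving: λ = -5, 4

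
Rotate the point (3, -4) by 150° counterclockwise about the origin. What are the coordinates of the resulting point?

Rotation matrix for 150°: [[cos 150°, -sin 150°], [sin 150°, cos 150°]] ≈ [[-0.866025, -0.500000], [0.500000, -0.866025]]
[[-0.866025, -0.500000], [0.500000, -0.866025]] × [3, -4]ᵀ ≈ [-0.5981, 4.9641]ᵀ
Result: (-0.5981, 4.9641)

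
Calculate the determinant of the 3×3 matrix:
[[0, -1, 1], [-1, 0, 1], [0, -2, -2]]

Expansion along first row:
det = 0·det([[0,1],[-2,-2]]) - -1·det([[-1,1],[0,-2]]) + 1·det([[-1,0],[0,-2]])
    = 0·(0·-2 - 1·-2) - -1·(-1·-2 - 1·0) + 1·(-1·-2 - 0·0)
    = 0·2 - -1·2 + 1·2
    = 0 + 2 + 2 = 4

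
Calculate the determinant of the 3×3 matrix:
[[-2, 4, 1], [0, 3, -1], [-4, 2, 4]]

Expansion along first row:
det = -2·det([[3,-1],[2,4]]) - 4·det([[0,-1],[-4,4]]) + 1·det([[0,3],[-4,2]])
    = -2·(3·4 - -1·2) - 4·(0·4 - -1·-4) + 1·(0·2 - 3·-4)
    = -2·14 - 4·-4 + 1·12
    = -28 + 16 + 12 = 0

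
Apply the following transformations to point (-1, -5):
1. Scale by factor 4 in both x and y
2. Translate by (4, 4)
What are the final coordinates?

Step 1: Scale (-1, -5) by 4 → (-4, -20)
Step 2: Translate by (4, 4) → (0, -16)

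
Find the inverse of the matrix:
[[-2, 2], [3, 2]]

For [[a,b],[c,d]], inverse = (1/det)·[[d,-b],[-c,a]]
det = (-2)(2) - (2)(3) = -4 - 6 = -10
Inverse = (1/-10)·[[2, -2], [-3, -2]]
= [[-1/5, 1/5], [3/10, 1/5]]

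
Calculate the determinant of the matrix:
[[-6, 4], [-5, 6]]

For a 2×2 matrix [[a, b], [c, d]], det = ad - bc
det = (-6)(6) - (4)(-5) = -36 - -20 = -16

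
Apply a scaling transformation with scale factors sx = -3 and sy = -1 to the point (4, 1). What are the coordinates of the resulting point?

Scaling matrix:
[[-3, 0], [0, -1]]
Result: (4 × -3, 1 × -1) = (-12, -1)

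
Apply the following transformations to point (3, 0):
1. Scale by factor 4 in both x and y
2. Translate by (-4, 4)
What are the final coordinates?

Step 1: Scale (3, 0) by 4 → (12, 0)
Step 2: Translate by (-4, 4) → (8, 4)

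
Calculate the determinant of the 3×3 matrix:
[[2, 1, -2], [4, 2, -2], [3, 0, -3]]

Expansion along first row:
det = 2·det([[2,-2],[0,-3]]) - 1·det([[4,-2],[3,-3]]) + -2·det([[4,2],[3,0]])
    = 2·(2·-3 - -2·0) - 1·(4·-3 - -2·3) + -2·(4·0 - 2·3)
    = 2·-6 - 1·-6 + -2·-6
    = -12 + 6 + 12 = 6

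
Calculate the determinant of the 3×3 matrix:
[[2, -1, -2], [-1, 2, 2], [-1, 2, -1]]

Expansion along first row:
det = 2·det([[2,2],[2,-1]]) - -1·det([[-1,2],[-1,-1]]) + -2·det([[-1,2],[-1,2]])
    = 2·(2·-1 - 2·2) - -1·(-1·-1 - 2·-1) + -2·(-1·2 - 2·-1)
    = 2·-6 - -1·3 + -2·0
    = -12 + 3 + 0 = -9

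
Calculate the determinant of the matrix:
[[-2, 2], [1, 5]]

For a 2×2 matrix [[a, b], [c, d]], det = ad - bc
det = (-2)(5) - (2)(1) = -10 - 2 = -12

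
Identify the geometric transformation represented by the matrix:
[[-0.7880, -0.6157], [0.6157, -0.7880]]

This matrix represents: rotation by 142° counterclockwise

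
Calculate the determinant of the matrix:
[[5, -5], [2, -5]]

For a 2×2 matrix [[a, b], [c, d]], det = ad - bc
det = (5)(-5) - (-5)(2) = -25 - -10 = -15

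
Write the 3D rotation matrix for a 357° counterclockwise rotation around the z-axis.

Rotation matrix for counterclockwise 357° around z-axis:
cos(357°) = 0.9986, sin(357°) = -0.0523
Result: [[0.9986, 0.0523, 0], [-0.0523, 0.9986, 0], [0, 0, 1]]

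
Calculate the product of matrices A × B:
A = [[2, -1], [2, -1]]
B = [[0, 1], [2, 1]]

Matrix multiplication:
C[0][0] = 2×0 + -1×2 = -2
C[0][1] = 2×1 + -1×1 = 1
C[1][0] = 2×0 + -1×2 = -2
C[1][1] = 2×1 + -1×1 = 1
Result: [[-2, 1], [-2, 1]]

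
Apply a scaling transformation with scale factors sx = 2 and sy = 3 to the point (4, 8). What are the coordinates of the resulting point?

Scaling matrix:
[[2, 0], [0, 3]]
Result: (4 × 2, 8 × 3) = (8, 24)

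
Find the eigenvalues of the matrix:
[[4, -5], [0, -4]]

Characteristic equation: det(A - λI) = 0
λ² - (trace)λ + (det) = 0
trace = 4 + -4 = 0, det = (4)(-4) - (-5)(0) = -16
λ² - (0)λ + (-16) = 0
λ = (0 ± √((0)² - 4·(-16))) / 2 = (0 ± √64) / 2
Solving: λ = -4, 4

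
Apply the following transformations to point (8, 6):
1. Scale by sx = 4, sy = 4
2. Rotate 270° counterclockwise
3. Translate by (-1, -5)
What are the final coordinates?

Step 1: Scale → (32, 24)
Step 2: Rotate 270° → (24, -32)
Step 3: Translate → (23, -37)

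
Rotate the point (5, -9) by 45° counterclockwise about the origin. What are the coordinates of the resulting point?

Rotation matrix for 45°: [[cos 45°, -sin 45°], [sin 45°, cos 45°]] ≈ [[0.707107, -0.707107], [0.707107, 0.707107]]
[[0.707107, -0.707107], [0.707107, 0.707107]] × [5, -9]ᵀ ≈ [9.8995, -2.8284]ᵀ
Result: (9.8995, -2.8284)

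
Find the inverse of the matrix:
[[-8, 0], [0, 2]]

For [[a,b],[c,d]], inverse = (1/det)·[[d,-b],[-c,a]]
det = (-8)(2) - (0)(0) = -16 - 0 = -16
Inverse = (1/-16)·[[2, 0], [0, -8]]
= [[-1/8, 0], [0, 1/2]]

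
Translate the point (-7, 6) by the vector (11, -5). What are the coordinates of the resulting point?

Translation by (11, -5) (homogeneous matrix [[1, 0, 11], [0, 1, -5], [0, 0, 1]]):
x' = -7 + 11 = 4
y' = 6 + -5 = 1
Result: (4, 1)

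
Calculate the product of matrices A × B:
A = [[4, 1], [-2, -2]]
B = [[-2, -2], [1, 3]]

Matrix multiplication:
C[0][0] = 4×-2 + 1×1 = -7
C[0][1] = 4×-2 + 1×3 = -5
C[1][0] = -2×-2 + -2×1 = 2
C[1][1] = -2×-2 + -2×3 = -2
Result: [[-7, -5], [2, -2]]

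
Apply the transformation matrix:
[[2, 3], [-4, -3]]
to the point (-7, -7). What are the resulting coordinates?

Matrix multiplication:
[[2, 3], [-4, -3]] × [-7, -7]ᵀ
= [(2)(-7) + (3)(-7), (-4)(-7) + (-3)(-7)]ᵀ
= [-35, 49]ᵀ
Result: (-35, 49)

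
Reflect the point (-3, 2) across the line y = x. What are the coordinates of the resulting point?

Reflection across line y = x: (-3, 2) → (2, -3)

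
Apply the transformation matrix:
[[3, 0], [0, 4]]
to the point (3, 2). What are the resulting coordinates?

Matrix multiplication:
[[3, 0], [0, 4]] × [3, 2]ᵀ
= [(3)(3) + (0)(2), (0)(3) + (4)(2)]ᵀ
= [9, 8]ᵀ
Result: (9, 8)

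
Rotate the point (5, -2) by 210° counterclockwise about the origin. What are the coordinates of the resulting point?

Rotation matrix for 210°: [[cos 210°, -sin 210°], [sin 210°, cos 210°]] ≈ [[-0.866025, 0.500000], [-0.500000, -0.866025]]
[[-0.866025, 0.500000], [-0.500000, -0.866025]] × [5, -2]ᵀ ≈ [-5.3301, -0.7679]ᵀ
Result: (-5.3301, -0.7679)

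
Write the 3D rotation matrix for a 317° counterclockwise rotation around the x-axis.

Rotation matrix for counterclockwise 317° around x-axis:
cos(317°) = 0.7314, sin(317°) = -0.6820
Result: [[1, 0, 0], [0, 0.7314, 0.6820], [0, -0.6820, 0.7314]]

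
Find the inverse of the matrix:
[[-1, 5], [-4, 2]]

For [[a,b],[c,d]], inverse = (1/det)·[[d,-b],[-c,a]]
det = (-1)(2) - (5)(-4) = -2 - -20 = 18
Inverse = (1/18)·[[2, -5], [4, -1]]
= [[1/9, -5/18], [2/9, -1/18]]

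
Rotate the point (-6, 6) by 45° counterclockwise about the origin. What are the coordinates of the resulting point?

Rotation matrix for 45°: [[cos 45°, -sin 45°], [sin 45°, cos 45°]] ≈ [[0.707107, -0.707107], [0.707107, 0.707107]]
[[0.707107, -0.707107], [0.707107, 0.707107]] × [-6, 6]ᵀ ≈ [-8.4853, 0]ᵀ
Result: (-8.4853, 0)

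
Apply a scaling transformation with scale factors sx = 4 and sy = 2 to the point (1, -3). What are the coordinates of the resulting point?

Scaling matrix:
[[4, 0], [0, 2]]
Result: (1 × 4, -3 × 2) = (4, -6)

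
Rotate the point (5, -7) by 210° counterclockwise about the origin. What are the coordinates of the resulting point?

Rotation matrix for 210°: [[cos 210°, -sin 210°], [sin 210°, cos 210°]] ≈ [[-0.866025, 0.500000], [-0.500000, -0.866025]]
[[-0.866025, 0.500000], [-0.500000, -0.866025]] × [5, -7]ᵀ ≈ [-7.8301, 3.5622]ᵀ
Result: (-7.8301, 3.5622)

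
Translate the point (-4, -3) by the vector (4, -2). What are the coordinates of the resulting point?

Translation by (4, -2) (homogeneous matrix [[1, 0, 4], [0, 1, -2], [0, 0, 1]]):
x' = -4 + 4 = 0
y' = -3 + -2 = -5
Result: (0, -5)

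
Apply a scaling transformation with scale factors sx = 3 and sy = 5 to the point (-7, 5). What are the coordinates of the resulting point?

Scaling matrix:
[[3, 0], [0, 5]]
Result: (-7 × 3, 5 × 5) = (-21, 25)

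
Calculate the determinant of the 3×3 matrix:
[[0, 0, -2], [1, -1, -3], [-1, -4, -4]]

Expansion along first row:
det = 0·det([[-1,-3],[-4,-4]]) - 0·det([[1,-3],[-1,-4]]) + -2·det([[1,-1],[-1,-4]])
    = 0·(-1·-4 - -3·-4) - 0·(1·-4 - -3·-1) + -2·(1·-4 - -1·-1)
    = 0·-8 - 0·-7 + -2·-5
    = 0 + 0 + 10 = 10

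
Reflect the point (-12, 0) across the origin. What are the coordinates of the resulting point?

Reflection across origin: (-12, 0) → (12, 0)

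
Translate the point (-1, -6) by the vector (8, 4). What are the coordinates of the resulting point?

Translation by (8, 4) (homogeneous matrix [[1, 0, 8], [0, 1, 4], [0, 0, 1]]):
x' = -1 + 8 = 7
y' = -6 + 4 = -2
Result: (7, -2)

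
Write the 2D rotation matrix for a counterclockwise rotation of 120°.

Rotation matrix formula: [[cos θ, -sin θ], [sin θ, cos θ]]
For θ = 120°:
cos(120°) = -1/2
sin(120°) = √3/2
Result: [[-1/2, -√3/2], [√3/2, -1/2]]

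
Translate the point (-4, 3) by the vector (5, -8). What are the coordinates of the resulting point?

Translation by (5, -8) (homogeneous matrix [[1, 0, 5], [0, 1, -8], [0, 0, 1]]):
x' = -4 + 5 = 1
y' = 3 + -8 = -5
Result: (1, -5)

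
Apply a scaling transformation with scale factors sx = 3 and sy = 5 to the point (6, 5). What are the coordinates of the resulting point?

Scaling matrix:
[[3, 0], [0, 5]]
Result: (6 × 3, 5 × 5) = (18, 25)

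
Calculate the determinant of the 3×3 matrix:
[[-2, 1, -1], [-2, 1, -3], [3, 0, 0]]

Expansion along first row:
det = -2·det([[1,-3],[0,0]]) - 1·det([[-2,-3],[3,0]]) + -1·det([[-2,1],[3,0]])
    = -2·(1·0 - -3·0) - 1·(-2·0 - -3·3) + -1·(-2·0 - 1·3)
    = -2·0 - 1·9 + -1·-3
    = 0 + -9 + 3 = -6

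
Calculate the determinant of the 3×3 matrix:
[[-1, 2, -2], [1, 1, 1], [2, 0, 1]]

Expansion along first row:
det = -1·det([[1,1],[0,1]]) - 2·det([[1,1],[2,1]]) + -2·det([[1,1],[2,0]])
    = -1·(1·1 - 1·0) - 2·(1·1 - 1·2) + -2·(1·0 - 1·2)
    = -1·1 - 2·-1 + -2·-2
    = -1 + 2 + 4 = 5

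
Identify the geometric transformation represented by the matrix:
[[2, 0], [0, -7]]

This matrix represents: non-uniform scaling by sx = 2, sy = -7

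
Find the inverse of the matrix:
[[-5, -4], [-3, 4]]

For [[a,b],[c,d]], inverse = (1/det)·[[d,-b],[-c,a]]
det = (-5)(4) - (-4)(-3) = -20 - 12 = -32
Inverse = (1/-32)·[[4, 4], [3, -5]]
= [[-1/8, -1/8], [-3/32, 5/32]]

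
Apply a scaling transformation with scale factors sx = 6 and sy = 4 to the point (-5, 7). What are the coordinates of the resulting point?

Scaling matrix:
[[6, 0], [0, 4]]
Result: (-5 × 6, 7 × 4) = (-30, 28)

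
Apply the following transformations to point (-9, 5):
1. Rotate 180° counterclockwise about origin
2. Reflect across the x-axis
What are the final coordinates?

Step 1: Rotate 180° → (9, -5)
Step 2: Reflect across x-axis → (9, 5)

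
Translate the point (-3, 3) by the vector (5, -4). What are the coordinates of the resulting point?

Translation by (5, -4) (homogeneous matrix [[1, 0, 5], [0, 1, -4], [0, 0, 1]]):
x' = -3 + 5 = 2
y' = 3 + -4 = -1
Result: (2, -1)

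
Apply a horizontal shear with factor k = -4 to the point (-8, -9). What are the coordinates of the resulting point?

Shear matrix for horizontal shear with factor k = -4:
[[1, -4], [0, 1]]
Result: (-8, -9) → (28, -9)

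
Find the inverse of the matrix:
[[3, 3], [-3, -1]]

For [[a,b],[c,d]], inverse = (1/det)·[[d,-b],[-c,a]]
det = (3)(-1) - (3)(-3) = -3 - -9 = 6
Inverse = (1/6)·[[-1, -3], [3, 3]]
= [[-1/6, -1/2], [1/2, 1/2]]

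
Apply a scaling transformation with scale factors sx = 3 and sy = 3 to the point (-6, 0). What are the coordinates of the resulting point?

Scaling matrix:
[[3, 0], [0, 3]]
Result: (-6 × 3, 0 × 3) = (-18, 0)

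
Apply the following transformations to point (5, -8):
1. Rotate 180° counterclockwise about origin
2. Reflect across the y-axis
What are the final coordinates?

Step 1: Rotate 180° → (-5, 8)
Step 2: Reflect across y-axis → (5, 8)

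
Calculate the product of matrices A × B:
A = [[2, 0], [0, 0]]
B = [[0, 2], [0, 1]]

Matrix multiplication:
C[0][0] = 2×0 + 0×0 = 0
C[0][1] = 2×2 + 0×1 = 4
C[1][0] = 0×0 + 0×0 = 0
C[1][1] = 0×2 + 0×1 = 0
Result: [[0, 4], [0, 0]]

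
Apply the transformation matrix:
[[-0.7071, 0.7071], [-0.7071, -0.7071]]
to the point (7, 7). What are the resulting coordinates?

Matrix multiplication:
[[-0.7071, 0.7071], [-0.7071, -0.7071]] × [7, 7]ᵀ
= [(-0.7071)(7) + (0.7071)(7), (-0.7071)(7) + (-0.7071)(7)]ᵀ
= [0, -9.8994]ᵀ
Result: (0, -9.8994)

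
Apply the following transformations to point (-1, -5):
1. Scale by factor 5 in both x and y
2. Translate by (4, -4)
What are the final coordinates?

Step 1: Scale (-1, -5) by 5 → (-5, -25)
Step 2: Translate by (4, -4) → (-1, -29)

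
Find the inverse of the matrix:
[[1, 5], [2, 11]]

For [[a,b],[c,d]], inverse = (1/det)·[[d,-b],[-c,a]]
det = (1)(11) - (5)(2) = 11 - 10 = 1
Inverse = [[11, -5], [-2, 1]]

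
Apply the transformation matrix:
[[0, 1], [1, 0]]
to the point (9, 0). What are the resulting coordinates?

Matrix multiplication:
[[0, 1], [1, 0]] × [9, 0]ᵀ
= [(0)(9) + (1)(0), (1)(9) + (0)(0)]ᵀ
= [0, 9]ᵀ
Result: (0, 9)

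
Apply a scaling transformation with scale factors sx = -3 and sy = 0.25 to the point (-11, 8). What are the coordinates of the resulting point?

Scaling matrix:
[[-3, 0], [0, 0.25]]
Result: (-11 × -3, 8 × 0.25) = (33, 2)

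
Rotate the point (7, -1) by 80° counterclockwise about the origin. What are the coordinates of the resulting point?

Rotation matrix for 80°: [[cos 80°, -sin 80°], [sin 80°, cos 80°]] ≈ [[0.173648, -0.984808], [0.984808, 0.173648]]
[[0.173648, -0.984808], [0.984808, 0.173648]] × [7, -1]ᵀ ≈ [2.2003, 6.7200]ᵀ
Result: (2.2003, 6.7200)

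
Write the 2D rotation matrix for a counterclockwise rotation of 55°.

Rotation matrix formula: [[cos θ, -sin θ], [sin θ, cos θ]]
For θ = 55°:
cos(55°) = 0.5736
sin(55°) = 0.8192
Result: [[0.5736, -0.8192], [0.8192, 0.5736]]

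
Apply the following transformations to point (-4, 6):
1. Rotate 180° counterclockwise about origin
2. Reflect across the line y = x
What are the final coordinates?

Step 1: Rotate 180° → (4, -6)
Step 2: Reflect across line y = x → (-6, 4)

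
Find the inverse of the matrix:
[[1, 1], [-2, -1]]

For [[a,b],[c,d]], inverse = (1/det)·[[d,-b],[-c,a]]
det = (1)(-1) - (1)(-2) = -1 - -2 = 1
Inverse = [[-1, -1], [2, 1]]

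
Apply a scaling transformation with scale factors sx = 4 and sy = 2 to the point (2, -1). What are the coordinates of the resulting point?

Scaling matrix:
[[4, 0], [0, 2]]
Result: (2 × 4, -1 × 2) = (8, -2)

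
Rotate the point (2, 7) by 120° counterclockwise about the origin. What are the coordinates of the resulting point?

Rotation matrix for 120°: [[cos 120°, -sin 120°], [sin 120°, cos 120°]] ≈ [[-0.500000, -0.866025], [0.866025, -0.500000]]
[[-0.500000, -0.866025], [0.866025, -0.500000]] × [2, 7]ᵀ ≈ [-7.0622, -1.7679]ᵀ
Result: (-7.0622, -1.7679)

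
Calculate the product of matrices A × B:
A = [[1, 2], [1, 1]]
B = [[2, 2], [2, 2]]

Matrix multiplication:
C[0][0] = 1×2 + 2×2 = 6
C[0][1] = 1×2 + 2×2 = 6
C[1][0] = 1×2 + 1×2 = 4
C[1][1] = 1×2 + 1×2 = 4
Result: [[6, 6], [4, 4]]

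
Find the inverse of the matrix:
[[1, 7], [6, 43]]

For [[a,b],[c,d]], inverse = (1/det)·[[d,-b],[-c,a]]
det = (1)(43) - (7)(6) = 43 - 42 = 1
Inverse = [[43, -7], [-6, 1]]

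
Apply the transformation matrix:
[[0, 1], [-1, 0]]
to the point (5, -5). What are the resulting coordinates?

Matrix multiplication:
[[0, 1], [-1, 0]] × [5, -5]ᵀ
= [(0)(5) + (1)(-5), (-1)(5) + (0)(-5)]ᵀ
= [-5, -5]ᵀ
Result: (-5, -5)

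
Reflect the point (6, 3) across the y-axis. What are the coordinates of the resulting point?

Reflection across y-axis: (6, 3) → (-6, 3)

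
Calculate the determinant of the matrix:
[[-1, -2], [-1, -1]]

For a 2×2 matrix [[a, b], [c, d]], det = ad - bc
det = (-1)(-1) - (-2)(-1) = 1 - 2 = -1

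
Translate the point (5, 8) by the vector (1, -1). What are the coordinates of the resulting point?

Translation by (1, -1) (homogeneous matrix [[1, 0, 1], [0, 1, -1], [0, 0, 1]]):
x' = 5 + 1 = 6
y' = 8 + -1 = 7
Result: (6, 7)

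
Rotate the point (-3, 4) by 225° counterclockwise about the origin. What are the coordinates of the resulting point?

Rotation matrix for 225°: [[cos 225°, -sin 225°], [sin 225°, cos 225°]] ≈ [[-0.707107, 0.707107], [-0.707107, -0.707107]]
[[-0.707107, 0.707107], [-0.707107, -0.707107]] × [-3, 4]ᵀ ≈ [4.9497, -0.7071]ᵀ
Result: (4.9497, -0.7071)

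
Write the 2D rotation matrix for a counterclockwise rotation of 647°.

Rotation matrix formula: [[cos θ, -sin θ], [sin θ, cos θ]]
For θ = 647°:
cos(647°) = 0.2924
sin(647°) = -0.9563
Result: [[0.2924, 0.9563], [-0.9563, 0.2924]]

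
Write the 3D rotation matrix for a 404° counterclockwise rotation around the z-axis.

Rotation matrix for counterclockwise 404° around z-axis:
cos(404°) = 0.7193, sin(404°) = 0.6947
Result: [[0.7193, -0.6947, 0], [0.6947, 0.7193, 0], [0, 0, 1]]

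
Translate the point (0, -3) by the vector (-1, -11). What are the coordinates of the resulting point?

Translation by (-1, -11) (homogeneous matrix [[1, 0, -1], [0, 1, -11], [0, 0, 1]]):
x' = 0 + -1 = -1
y' = -3 + -11 = -14
Result: (-1, -14)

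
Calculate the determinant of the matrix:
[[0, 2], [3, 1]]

For a 2×2 matrix [[a, b], [c, d]], det = ad - bc
det = (0)(1) - (2)(3) = 0 - 6 = -6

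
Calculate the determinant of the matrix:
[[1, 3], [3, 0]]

For a 2×2 matrix [[a, b], [c, d]], det = ad - bc
det = (1)(0) - (3)(3) = 0 - 9 = -9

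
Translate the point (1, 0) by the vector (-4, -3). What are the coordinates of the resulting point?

Translation by (-4, -3) (homogeneous matrix [[1, 0, -4], [0, 1, -3], [0, 0, 1]]):
x' = 1 + -4 = -3
y' = 0 + -3 = -3
Result: (-3, -3)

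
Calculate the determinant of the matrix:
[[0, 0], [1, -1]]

For a 2×2 matrix [[a, b], [c, d]], det = ad - bc
det = (0)(-1) - (0)(1) = 0 - 0 = 0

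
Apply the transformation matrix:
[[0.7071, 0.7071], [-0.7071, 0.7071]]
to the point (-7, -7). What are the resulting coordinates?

Matrix multiplication:
[[0.7071, 0.7071], [-0.7071, 0.7071]] × [-7, -7]ᵀ
= [(0.7071)(-7) + (0.7071)(-7), (-0.7071)(-7) + (0.7071)(-7)]ᵀ
= [-9.8994, 0]ᵀ
Result: (-9.8994, 0)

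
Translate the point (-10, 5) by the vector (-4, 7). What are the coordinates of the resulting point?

Translation by (-4, 7) (homogeneous matrix [[1, 0, -4], [0, 1, 7], [0, 0, 1]]):
x' = -10 + -4 = -14
y' = 5 + 7 = 12
Result: (-14, 12)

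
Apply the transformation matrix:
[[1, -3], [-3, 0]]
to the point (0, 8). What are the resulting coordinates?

Matrix multiplication:
[[1, -3], [-3, 0]] × [0, 8]ᵀ
= [(1)(0) + (-3)(8), (-3)(0) + (0)(8)]ᵀ
= [-24, 0]ᵀ
Result: (-24, 0)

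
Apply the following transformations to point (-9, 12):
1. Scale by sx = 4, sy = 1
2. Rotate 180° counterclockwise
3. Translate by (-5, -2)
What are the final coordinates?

Step 1: Scale → (-36, 12)
Step 2: Rotate 180° → (36, -12)
Step 3: Translate → (31, -14)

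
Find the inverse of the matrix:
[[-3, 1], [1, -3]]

For [[a,b],[c,d]], inverse = (1/det)·[[d,-b],[-c,a]]
det = (-3)(-3) - (1)(1) = 9 - 1 = 8
Inverse = (1/8)·[[-3, -1], [-1, -3]]
= [[-3/8, -1/8], [-1/8, -3/8]]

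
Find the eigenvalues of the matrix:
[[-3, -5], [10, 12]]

Characteristic equation: det(A - λI) = 0
λ² - (trace)λ + (det) = 0
trace = -3 + 12 = 9, det = (-3)(12) - (-5)(10) = 14
λ² - (9)λ + (14) = 0
λ = (9 ± √((9)² - 4·(14))) / 2 = (9 ± √25) / 2
Solving: λ = 2, 7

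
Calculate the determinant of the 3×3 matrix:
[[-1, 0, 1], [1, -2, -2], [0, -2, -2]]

Expansion along first row:
det = -1·det([[-2,-2],[-2,-2]]) - 0·det([[1,-2],[0,-2]]) + 1·det([[1,-2],[0,-2]])
    = -1·(-2·-2 - -2·-2) - 0·(1·-2 - -2·0) + 1·(1·-2 - -2·0)
    = -1·0 - 0·-2 + 1·-2
    = 0 + 0 + -2 = -2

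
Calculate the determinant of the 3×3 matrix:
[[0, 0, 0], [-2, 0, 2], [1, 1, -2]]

Expansion along first row:
det = 0·det([[0,2],[1,-2]]) - 0·det([[-2,2],[1,-2]]) + 0·det([[-2,0],[1,1]])
    = 0·(0·-2 - 2·1) - 0·(-2·-2 - 2·1) + 0·(-2·1 - 0·1)
    = 0·-2 - 0·2 + 0·-2
    = 0 + 0 + 0 = 0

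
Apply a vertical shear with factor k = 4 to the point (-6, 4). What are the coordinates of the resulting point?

Shear matrix for vertical shear with factor k = 4:
[[1, 0], [4, 1]]
Result: (-6, 4) → (-6, -20)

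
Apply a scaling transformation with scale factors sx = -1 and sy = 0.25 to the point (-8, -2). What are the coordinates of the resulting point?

Scaling matrix:
[[-1, 0], [0, 0.25]]
Result: (-8 × -1, -2 × 0.25) = (8, -0.5)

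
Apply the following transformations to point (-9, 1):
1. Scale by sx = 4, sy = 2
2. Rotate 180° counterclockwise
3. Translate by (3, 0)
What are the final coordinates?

Step 1: Scale → (-36, 2)
Step 2: Rotate 180° → (36, -2)
Step 3: Translate → (39, -2)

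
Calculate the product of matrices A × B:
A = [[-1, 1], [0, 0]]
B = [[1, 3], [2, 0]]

Matrix multiplication:
C[0][0] = -1×1 + 1×2 = 1
C[0][1] = -1×3 + 1×0 = -3
C[1][0] = 0×1 + 0×2 = 0
C[1][1] = 0×3 + 0×0 = 0
Result: [[1, -3], [0, 0]]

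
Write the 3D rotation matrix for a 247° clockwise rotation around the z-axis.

Rotation matrix for clockwise 247° around z-axis:
A clockwise rotation by 247° is a counterclockwise rotation by -247°.
cos(-247°) = -0.3907, sin(-247°) = 0.9205
Result: [[-0.3907, -0.9205, 0], [0.9205, -0.3907, 0], [0, 0, 1]]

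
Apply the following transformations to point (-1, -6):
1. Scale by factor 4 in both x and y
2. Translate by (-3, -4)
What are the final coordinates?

Step 1: Scale (-1, -6) by 4 → (-4, -24)
Step 2: Translate by (-3, -4) → (-7, -28)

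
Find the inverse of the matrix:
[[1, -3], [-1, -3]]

For [[a,b],[c,d]], inverse = (1/det)·[[d,-b],[-c,a]]
det = (1)(-3) - (-3)(-1) = -3 - 3 = -6
Inverse = (1/-6)·[[-3, 3], [1, 1]]
= [[1/2, -1/2], [-1/6, -1/6]]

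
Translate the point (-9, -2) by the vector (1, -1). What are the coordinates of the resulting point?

Translation by (1, -1) (homogeneous matrix [[1, 0, 1], [0, 1, -1], [0, 0, 1]]):
x' = -9 + 1 = -8
y' = -2 + -1 = -3
Result: (-8, -3)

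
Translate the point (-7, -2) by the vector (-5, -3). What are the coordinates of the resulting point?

Translation by (-5, -3) (homogeneous matrix [[1, 0, -5], [0, 1, -3], [0, 0, 1]]):
x' = -7 + -5 = -12
y' = -2 + -3 = -5
Result: (-12, -5)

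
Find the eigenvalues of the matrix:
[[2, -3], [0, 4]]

Characteristic equation: det(A - λI) = 0
λ² - (trace)λ + (det) = 0
trace = 2 + 4 = 6, det = (2)(4) - (-3)(0) = 8
λ² - (6)λ + (8) = 0
λ = (6 ± √((6)² - 4·(8))) / 2 = (6 ± √4) / 2
Solving: λ = 2, 4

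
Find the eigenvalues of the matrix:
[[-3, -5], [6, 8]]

Characteristic equation: det(A - λI) = 0
λ² - (trace)λ + (det) = 0
trace = -3 + 8 = 5, det = (-3)(8) - (-5)(6) = 6
λ² - (5)λ + (6) = 0
λ = (5 ± √((5)² - 4·(6))) / 2 = (5 ± √1) / 2
Solving: λ = 2, 3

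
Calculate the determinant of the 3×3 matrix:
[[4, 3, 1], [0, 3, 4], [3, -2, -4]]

Expansion along first row:
det = 4·det([[3,4],[-2,-4]]) - 3·det([[0,4],[3,-4]]) + 1·det([[0,3],[3,-2]])
    = 4·(3·-4 - 4·-2) - 3·(0·-4 - 4·3) + 1·(0·-2 - 3·3)
    = 4·-4 - 3·-12 + 1·-9
    = -16 + 36 + -9 = 11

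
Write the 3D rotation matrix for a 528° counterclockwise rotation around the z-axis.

Rotation matrix for counterclockwise 528° around z-axis:
cos(528°) = -0.9781, sin(528°) = 0.2079
Result: [[-0.9781, -0.2079, 0], [0.2079, -0.9781, 0], [0, 0, 1]]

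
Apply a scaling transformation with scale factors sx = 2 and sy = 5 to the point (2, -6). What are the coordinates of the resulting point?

Scaling matrix:
[[2, 0], [0, 5]]
Result: (2 × 2, -6 × 5) = (4, -30)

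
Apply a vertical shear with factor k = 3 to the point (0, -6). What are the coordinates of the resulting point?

Shear matrix for vertical shear with factor k = 3:
[[1, 0], [3, 1]]
Result: (0, -6) → (0, -6)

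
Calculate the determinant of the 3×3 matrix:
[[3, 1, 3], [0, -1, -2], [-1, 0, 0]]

Expansion along first row:
det = 3·det([[-1,-2],[0,0]]) - 1·det([[0,-2],[-1,0]]) + 3·det([[0,-1],[-1,0]])
    = 3·(-1·0 - -2·0) - 1·(0·0 - -2·-1) + 3·(0·0 - -1·-1)
    = 3·0 - 1·-2 + 3·-1
    = 0 + 2 + -3 = -1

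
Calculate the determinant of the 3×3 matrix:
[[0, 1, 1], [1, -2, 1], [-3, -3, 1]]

Expansion along first row:
det = 0·det([[-2,1],[-3,1]]) - 1·det([[1,1],[-3,1]]) + 1·det([[1,-2],[-3,-3]])
    = 0·(-2·1 - 1·-3) - 1·(1·1 - 1·-3) + 1·(1·-3 - -2·-3)
    = 0·1 - 1·4 + 1·-9
    = 0 + -4 + -9 = -13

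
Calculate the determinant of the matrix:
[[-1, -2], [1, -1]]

For a 2×2 matrix [[a, b], [c, d]], det = ad - bc
det = (-1)(-1) - (-2)(1) = 1 - -2 = 3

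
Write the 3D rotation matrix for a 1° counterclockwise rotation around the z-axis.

Rotation matrix for counterclockwise 1° around z-axis:
cos(1°) = 0.9998, sin(1°) = 0.0175
Result: [[0.9998, -0.0175, 0], [0.0175, 0.9998, 0], [0, 0, 1]]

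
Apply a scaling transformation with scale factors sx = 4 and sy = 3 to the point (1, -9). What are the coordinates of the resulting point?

Scaling matrix:
[[4, 0], [0, 3]]
Result: (1 × 4, -9 × 3) = (4, -27)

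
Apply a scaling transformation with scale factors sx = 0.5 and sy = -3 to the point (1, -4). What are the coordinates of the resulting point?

Scaling matrix:
[[0.50, 0], [0, -3]]
Result: (1 × 0.5, -4 × -3) = (0.5, 12)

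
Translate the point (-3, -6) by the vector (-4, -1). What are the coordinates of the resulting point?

Translation by (-4, -1) (homogeneous matrix [[1, 0, -4], [0, 1, -1], [0, 0, 1]]):
x' = -3 + -4 = -7
y' = -6 + -1 = -7
Result: (-7, -7)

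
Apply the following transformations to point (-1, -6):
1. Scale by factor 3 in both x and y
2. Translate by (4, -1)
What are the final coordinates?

Step 1: Scale (-1, -6) by 3 → (-3, -18)
Step 2: Translate by (4, -1) → (1, -19)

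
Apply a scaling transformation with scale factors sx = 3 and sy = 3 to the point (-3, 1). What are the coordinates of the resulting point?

Scaling matrix:
[[3, 0], [0, 3]]
Result: (-3 × 3, 1 × 3) = (-9, 3)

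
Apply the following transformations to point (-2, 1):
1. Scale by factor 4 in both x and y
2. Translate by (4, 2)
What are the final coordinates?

Step 1: Scale (-2, 1) by 4 → (-8, 4)
Step 2: Translate by (4, 2) → (-4, 6)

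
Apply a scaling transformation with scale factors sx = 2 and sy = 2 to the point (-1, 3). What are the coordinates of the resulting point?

Scaling matrix:
[[2, 0], [0, 2]]
Result: (-1 × 2, 3 × 2) = (-2, 6)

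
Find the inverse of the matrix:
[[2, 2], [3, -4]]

For [[a,b],[c,d]], inverse = (1/det)·[[d,-b],[-c,a]]
det = (2)(-4) - (2)(3) = -8 - 6 = -14
Inverse = (1/-14)·[[-4, -2], [-3, 2]]
= [[2/7, 1/7], [3/14, -1/7]]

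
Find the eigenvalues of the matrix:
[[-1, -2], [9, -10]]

Characteristic equation: det(A - λI) = 0
λ² - (trace)λ + (det) = 0
trace = -1 + -10 = -11, det = (-1)(-10) - (-2)(9) = 28
λ² - (-11)λ + (28) = 0
λ = (-11 ± √((-11)² - 4·(28))) / 2 = (-11 ± √9) / 2
Solving: λ = -7, -4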